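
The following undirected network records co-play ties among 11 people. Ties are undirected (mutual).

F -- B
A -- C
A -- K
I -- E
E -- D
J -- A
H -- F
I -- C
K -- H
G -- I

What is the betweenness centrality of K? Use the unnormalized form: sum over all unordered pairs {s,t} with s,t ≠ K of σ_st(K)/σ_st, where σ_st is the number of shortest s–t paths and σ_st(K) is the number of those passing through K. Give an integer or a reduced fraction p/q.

21

Pairs whose geodesics pass through K — E–B: 1; E–H: 1; E–F: 1; I–B: 1; I–H: 1; I–F: 1; B–C: 1; B–G: 1; B–D: 1; B–A: 1; B–J: 1; C–H: 1; C–F: 1; G–H: 1 … (+7 more pairs).
All other pairs contribute 0.
Summing the contributions gives betweenness(K) = 21.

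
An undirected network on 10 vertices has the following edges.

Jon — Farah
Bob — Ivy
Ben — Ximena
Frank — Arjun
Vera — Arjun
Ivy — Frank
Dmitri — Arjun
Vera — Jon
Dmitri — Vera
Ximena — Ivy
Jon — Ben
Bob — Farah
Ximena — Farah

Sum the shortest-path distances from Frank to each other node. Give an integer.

Distances from Frank: Arjun:1, Ben:3, Bob:2, Dmitri:2, Farah:3, Ivy:1, Jon:3, Vera:2, Ximena:2.
Sum = 1 + 3 + 2 + 2 + 3 + 1 + 3 + 2 + 2 = 19.

19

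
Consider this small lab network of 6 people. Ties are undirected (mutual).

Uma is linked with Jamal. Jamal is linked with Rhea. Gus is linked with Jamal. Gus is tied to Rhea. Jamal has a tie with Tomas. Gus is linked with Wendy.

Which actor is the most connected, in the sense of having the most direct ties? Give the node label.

Degrees — Gus:3, Jamal:4, Rhea:2, Tomas:1, Uma:1, Wendy:1.
The maximum is 4, attained only by Jamal.

Jamal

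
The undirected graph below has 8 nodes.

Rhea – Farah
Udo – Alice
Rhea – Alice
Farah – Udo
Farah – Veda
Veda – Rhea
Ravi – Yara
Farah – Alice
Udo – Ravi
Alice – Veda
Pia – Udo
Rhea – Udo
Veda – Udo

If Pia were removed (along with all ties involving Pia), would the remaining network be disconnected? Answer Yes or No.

Even without Pia, every remaining node can still reach every other (the residual graph is connected), so Pia is not a cut vertex.

No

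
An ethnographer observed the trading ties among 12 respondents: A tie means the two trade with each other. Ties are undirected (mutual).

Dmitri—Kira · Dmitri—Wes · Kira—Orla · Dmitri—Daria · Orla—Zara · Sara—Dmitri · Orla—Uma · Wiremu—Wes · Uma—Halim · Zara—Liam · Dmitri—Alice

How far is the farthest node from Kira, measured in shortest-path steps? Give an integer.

3

Distances from Kira: Alice:2, Daria:2, Dmitri:1, Halim:3, Liam:3, Orla:1, Sara:2, Uma:2, Wes:2, Wiremu:3, Zara:2.
The largest is 3 (to Wiremu, Liam, and Halim), so the eccentricity of Kira is 3.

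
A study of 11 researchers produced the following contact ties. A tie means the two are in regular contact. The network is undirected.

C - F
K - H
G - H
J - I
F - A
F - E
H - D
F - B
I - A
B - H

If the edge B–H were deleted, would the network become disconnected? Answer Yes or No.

Yes

Without the B–H edge there is no alternate route between B and H, so the network disconnects. It is a bridge.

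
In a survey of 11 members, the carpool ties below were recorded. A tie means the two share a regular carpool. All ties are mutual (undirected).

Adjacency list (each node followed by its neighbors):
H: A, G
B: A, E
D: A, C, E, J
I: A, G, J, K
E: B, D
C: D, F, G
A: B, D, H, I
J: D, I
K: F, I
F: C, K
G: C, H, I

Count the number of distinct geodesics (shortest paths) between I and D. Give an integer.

2

The shortest distance is 2. The length-2 paths are: I–J–D; I–A–D.
That gives 2 distinct shortest paths.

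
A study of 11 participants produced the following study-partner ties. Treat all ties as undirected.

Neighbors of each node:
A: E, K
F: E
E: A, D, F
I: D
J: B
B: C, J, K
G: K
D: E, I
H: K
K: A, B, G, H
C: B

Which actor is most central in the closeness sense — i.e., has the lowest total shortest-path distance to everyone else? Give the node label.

Farness (sum of distances to all others) for each node — A:21, B:25, C:34, D:31, E:24, F:33, G:29, H:29, I:40, J:34, K:20.
The smallest farness is 20, for K, so K has the highest closeness.

K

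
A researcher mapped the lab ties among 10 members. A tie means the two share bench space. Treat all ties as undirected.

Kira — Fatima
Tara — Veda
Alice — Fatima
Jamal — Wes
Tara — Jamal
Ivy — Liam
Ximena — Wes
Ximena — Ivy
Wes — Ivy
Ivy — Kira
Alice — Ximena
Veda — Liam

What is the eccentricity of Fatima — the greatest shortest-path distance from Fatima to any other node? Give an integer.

Distances from Fatima: Alice:1, Ivy:2, Jamal:4, Kira:1, Liam:3, Tara:5, Veda:4, Wes:3, Ximena:2.
The largest is 5 (to Tara), so the eccentricity of Fatima is 5.

5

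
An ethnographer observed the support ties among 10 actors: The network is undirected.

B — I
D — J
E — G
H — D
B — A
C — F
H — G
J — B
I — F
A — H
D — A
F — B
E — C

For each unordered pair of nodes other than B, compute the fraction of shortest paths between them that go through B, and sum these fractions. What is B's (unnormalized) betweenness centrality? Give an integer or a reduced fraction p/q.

Pairs whose geodesics pass through B — A–J: 1/2; A–I: 1; A–F: 1; A–C: 1; D–I: 2/2; D–F: 2/2; D–C: 2/3; J–I: 1; J–F: 1; J–C: 1; J–E: 1/2; I–G: 1/2; I–H: 1; F–H: 1.
All other pairs contribute 0.
Summing the contributions gives betweenness(B) = 73/6.

73/6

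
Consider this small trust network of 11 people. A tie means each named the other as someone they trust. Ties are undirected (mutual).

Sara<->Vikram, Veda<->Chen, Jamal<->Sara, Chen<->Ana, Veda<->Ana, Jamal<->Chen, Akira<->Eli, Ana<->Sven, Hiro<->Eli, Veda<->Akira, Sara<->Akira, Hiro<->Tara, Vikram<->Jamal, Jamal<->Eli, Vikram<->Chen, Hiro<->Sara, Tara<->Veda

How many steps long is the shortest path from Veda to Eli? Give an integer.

One shortest route is Veda – Akira – Eli, which uses 2 edges, and Veda and Eli are not directly tied, so nothing shorter exists. So d(Veda,Eli) = 2.

2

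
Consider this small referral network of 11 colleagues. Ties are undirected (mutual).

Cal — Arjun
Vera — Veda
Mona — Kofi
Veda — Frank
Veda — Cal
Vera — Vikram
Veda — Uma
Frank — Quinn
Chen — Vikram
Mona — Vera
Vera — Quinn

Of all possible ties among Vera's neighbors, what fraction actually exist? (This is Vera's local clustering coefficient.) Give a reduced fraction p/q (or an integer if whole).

0

Vera's neighbors: Mona, Quinn, Veda, and Vikram (k = 4).
Possible neighbor pairs: C(4,2) = 6. Edges among them: none → e = 0.
Clustering(Vera) = 0/6 = 0.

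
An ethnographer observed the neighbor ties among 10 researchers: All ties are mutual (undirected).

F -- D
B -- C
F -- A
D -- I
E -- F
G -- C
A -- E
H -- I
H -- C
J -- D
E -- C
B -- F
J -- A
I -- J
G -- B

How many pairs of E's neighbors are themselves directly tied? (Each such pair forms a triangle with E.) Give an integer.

1

E's neighbors: A, C, and F.
Neighbor pairs that are themselves tied: E–A–F. Each forms one triangle with E, for 1 in total.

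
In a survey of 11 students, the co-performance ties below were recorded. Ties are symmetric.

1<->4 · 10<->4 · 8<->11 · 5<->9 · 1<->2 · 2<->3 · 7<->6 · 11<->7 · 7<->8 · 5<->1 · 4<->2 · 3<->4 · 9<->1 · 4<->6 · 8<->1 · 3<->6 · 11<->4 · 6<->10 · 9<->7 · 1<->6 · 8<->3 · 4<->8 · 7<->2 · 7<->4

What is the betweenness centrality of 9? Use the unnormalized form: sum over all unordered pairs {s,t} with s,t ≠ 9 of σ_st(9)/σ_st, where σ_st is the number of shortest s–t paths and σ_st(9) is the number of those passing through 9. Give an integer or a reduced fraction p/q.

23/15

Pairs whose geodesics pass through 9 — 5–7: 1; 5–11: 1/3; 1–7: 1/5.
All other pairs contribute 0.
Summing the contributions gives betweenness(9) = 23/15.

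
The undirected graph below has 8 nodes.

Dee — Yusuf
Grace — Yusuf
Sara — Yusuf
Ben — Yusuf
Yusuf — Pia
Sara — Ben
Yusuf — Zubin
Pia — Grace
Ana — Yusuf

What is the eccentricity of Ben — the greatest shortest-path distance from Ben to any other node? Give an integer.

Distances from Ben: Ana:2, Dee:2, Grace:2, Pia:2, Sara:1, Yusuf:1, Zubin:2.
The largest is 2 (to Pia, Dee, Grace, Ana, and Zubin), so the eccentricity of Ben is 2.

2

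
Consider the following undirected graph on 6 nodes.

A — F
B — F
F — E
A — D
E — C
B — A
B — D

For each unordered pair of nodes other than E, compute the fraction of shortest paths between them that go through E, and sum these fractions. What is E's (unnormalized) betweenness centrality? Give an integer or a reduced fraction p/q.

4

Pairs whose geodesics pass through E — F–C: 1; B–C: 1; D–C: 2/2; A–C: 1.
All other pairs contribute 0.
Summing the contributions gives betweenness(E) = 4.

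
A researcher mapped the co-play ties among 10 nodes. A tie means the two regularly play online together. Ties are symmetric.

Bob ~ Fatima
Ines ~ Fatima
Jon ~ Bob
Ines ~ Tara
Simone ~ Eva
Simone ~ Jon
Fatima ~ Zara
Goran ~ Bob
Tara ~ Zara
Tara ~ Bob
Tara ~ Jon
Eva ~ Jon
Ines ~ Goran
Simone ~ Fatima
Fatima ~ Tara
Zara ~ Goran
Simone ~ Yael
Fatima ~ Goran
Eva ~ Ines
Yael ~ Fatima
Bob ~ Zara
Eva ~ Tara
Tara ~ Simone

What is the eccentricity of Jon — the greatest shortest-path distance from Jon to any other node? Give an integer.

2

Distances from Jon: Bob:1, Eva:1, Fatima:2, Goran:2, Ines:2, Simone:1, Tara:1, Yael:2, Zara:2.
The largest is 2 (to Goran, Fatima, Zara, Ines, and Yael), so the eccentricity of Jon is 2.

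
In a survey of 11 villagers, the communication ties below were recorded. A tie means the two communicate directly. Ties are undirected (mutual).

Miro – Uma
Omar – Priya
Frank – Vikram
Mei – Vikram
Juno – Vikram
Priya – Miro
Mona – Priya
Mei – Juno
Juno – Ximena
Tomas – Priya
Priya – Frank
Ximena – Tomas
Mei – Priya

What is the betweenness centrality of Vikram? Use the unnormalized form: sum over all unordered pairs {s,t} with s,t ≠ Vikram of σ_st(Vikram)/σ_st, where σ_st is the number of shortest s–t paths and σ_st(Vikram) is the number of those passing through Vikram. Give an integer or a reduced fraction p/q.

Pairs whose geodesics pass through Vikram — Ximena–Frank: 1/2; Juno–Frank: 1; Frank–Mei: 1/2.
All other pairs contribute 0.
Summing the contributions gives betweenness(Vikram) = 2.

2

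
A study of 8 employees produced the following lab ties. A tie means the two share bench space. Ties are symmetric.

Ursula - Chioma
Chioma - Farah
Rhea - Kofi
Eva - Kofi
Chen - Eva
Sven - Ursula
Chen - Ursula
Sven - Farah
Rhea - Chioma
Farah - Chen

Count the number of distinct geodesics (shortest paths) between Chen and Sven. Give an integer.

The shortest distance is 2. The length-2 paths are: Chen–Farah–Sven; Chen–Ursula–Sven.
That gives 2 distinct shortest paths.

2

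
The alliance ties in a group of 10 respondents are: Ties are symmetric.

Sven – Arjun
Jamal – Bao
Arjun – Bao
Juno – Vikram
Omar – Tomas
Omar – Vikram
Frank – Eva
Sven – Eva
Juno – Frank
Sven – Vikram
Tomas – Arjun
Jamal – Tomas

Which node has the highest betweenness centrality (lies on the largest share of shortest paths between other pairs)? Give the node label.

Unnormalized betweenness of each node: Arjun:67/6, Bao:11/6, Eva:25/6, Frank:1, Jamal:1, Juno:17/6, Omar:29/6, Sven:79/6, Tomas:43/6, Vikram:59/6.
Sven has the largest value, 79/6, making it the main broker — the node through which the most shortest paths run.

Sven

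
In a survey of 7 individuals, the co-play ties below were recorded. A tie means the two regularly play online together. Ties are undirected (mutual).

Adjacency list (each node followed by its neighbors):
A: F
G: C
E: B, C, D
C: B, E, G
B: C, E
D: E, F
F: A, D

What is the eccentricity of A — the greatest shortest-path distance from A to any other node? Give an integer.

Distances from A: B:4, C:4, D:2, E:3, F:1, G:5.
The largest is 5 (to G), so the eccentricity of A is 5.

5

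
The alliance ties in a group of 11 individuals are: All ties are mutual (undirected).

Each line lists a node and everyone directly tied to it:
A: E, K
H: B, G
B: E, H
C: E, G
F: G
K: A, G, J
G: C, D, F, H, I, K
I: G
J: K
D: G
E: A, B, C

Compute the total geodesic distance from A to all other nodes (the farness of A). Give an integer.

Distances from A: B:2, C:2, D:3, E:1, F:3, G:2, H:3, I:3, J:2, K:1.
Sum = 2 + 2 + 3 + 1 + 3 + 2 + 3 + 3 + 2 + 1 = 22.

22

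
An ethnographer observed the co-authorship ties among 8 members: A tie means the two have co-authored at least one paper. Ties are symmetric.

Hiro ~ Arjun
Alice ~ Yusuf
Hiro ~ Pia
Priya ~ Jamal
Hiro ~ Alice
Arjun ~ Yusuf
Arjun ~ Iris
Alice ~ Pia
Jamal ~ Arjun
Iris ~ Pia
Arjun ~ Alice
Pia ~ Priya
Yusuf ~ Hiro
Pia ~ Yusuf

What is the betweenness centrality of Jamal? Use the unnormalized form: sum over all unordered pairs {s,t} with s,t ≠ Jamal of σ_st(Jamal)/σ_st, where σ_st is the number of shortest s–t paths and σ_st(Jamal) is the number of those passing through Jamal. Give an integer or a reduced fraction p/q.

1

Pairs whose geodesics pass through Jamal — Arjun–Priya: 1.
All other pairs contribute 0.
Summing the contributions gives betweenness(Jamal) = 1.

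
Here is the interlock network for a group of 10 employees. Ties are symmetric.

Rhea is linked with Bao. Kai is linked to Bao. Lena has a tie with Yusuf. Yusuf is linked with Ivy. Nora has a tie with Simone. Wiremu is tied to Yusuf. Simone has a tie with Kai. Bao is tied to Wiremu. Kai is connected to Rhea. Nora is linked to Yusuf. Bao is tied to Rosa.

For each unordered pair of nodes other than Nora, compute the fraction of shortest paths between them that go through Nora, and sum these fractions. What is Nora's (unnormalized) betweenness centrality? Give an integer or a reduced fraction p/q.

5

Pairs whose geodesics pass through Nora — Yusuf–Kai: 1/2; Yusuf–Simone: 1; Ivy–Kai: 1/2; Ivy–Simone: 1; Kai–Lena: 1/2; Wiremu–Simone: 1/2; Lena–Simone: 1.
All other pairs contribute 0.
Summing the contributions gives betweenness(Nora) = 5.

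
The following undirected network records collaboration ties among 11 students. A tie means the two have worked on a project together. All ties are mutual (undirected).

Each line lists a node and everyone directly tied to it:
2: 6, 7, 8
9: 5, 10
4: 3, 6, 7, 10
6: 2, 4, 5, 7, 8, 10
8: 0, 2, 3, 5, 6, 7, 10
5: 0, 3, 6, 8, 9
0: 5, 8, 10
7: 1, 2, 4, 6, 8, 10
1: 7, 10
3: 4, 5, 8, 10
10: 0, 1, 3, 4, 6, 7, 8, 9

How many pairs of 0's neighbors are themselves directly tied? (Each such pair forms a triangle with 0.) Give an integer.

2

0's neighbors: 5, 8, and 10.
Neighbor pairs that are themselves tied: 0–5–8; 0–8–10. Each forms one triangle with 0, for 2 in total.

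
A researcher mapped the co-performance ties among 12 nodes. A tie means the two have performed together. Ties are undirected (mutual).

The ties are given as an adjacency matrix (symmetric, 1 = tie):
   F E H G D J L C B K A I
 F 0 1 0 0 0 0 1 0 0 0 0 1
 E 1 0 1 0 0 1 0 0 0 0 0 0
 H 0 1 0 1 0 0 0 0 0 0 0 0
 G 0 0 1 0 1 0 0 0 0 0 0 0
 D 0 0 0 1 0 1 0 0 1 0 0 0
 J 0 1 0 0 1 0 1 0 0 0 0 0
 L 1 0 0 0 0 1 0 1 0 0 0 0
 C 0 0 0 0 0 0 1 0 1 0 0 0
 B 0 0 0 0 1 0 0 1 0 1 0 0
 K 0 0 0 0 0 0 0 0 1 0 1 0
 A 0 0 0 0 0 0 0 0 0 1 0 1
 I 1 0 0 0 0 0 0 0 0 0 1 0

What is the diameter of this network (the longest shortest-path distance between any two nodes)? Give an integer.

Eccentricity of each node (its greatest distance to any other): A:4, B:3, C:4, D:4, E:4, F:3, G:4, H:4, I:4, J:4, K:4, L:3.
The maximum eccentricity is 4, realized for instance by the pair E–K via E – J – D – B – K. So the diameter is 4.

4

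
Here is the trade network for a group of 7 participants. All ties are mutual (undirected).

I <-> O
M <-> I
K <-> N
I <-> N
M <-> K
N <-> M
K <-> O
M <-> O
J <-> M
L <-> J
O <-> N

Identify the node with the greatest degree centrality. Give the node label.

Degrees — I:3, J:2, K:3, L:1, M:5, N:4, O:4.
The maximum is 5, attained only by M.

M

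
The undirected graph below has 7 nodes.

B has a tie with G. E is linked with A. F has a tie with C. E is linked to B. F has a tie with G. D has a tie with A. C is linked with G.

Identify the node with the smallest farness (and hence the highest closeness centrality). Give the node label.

Farness (sum of distances to all others) for each node — A:15, B:11, C:16, D:20, E:12, F:16, G:12.
The smallest farness is 11, for B, so B has the highest closeness.

B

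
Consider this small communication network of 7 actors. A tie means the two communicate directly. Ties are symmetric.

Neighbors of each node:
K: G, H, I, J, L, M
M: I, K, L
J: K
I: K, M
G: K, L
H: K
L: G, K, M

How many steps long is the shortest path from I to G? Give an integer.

2

One shortest route is I – K – G, which uses 2 edges, and I and G are not directly tied, so nothing shorter exists. So d(I,G) = 2.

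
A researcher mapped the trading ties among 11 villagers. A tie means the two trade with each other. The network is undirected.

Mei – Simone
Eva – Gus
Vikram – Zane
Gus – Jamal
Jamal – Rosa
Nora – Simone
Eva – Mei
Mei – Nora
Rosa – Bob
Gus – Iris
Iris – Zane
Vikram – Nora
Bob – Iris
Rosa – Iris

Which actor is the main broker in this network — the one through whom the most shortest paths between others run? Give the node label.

Unnormalized betweenness of each node: Bob:0, Eva:32/3, Gus:85/6, Iris:103/6, Jamal:11/6, Mei:26/3, Nora:19/3, Rosa:5/2, Simone:0, Vikram:22/3, Zane:28/3.
Iris has the largest value, 103/6, making it the main broker — the node through which the most shortest paths run.

Iris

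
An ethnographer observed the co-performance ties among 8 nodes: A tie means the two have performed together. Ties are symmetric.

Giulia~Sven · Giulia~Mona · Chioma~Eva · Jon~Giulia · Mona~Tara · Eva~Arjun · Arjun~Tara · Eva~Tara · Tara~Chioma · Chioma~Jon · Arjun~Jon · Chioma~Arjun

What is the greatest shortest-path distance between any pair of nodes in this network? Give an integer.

Eccentricity of each node (its greatest distance to any other): Arjun:3, Chioma:3, Eva:4, Giulia:3, Jon:2, Mona:2, Sven:4, Tara:3.
The maximum eccentricity is 4, realized for instance by the pair Sven–Eva via Sven – Giulia – Jon – Arjun – Eva. So the diameter is 4.

4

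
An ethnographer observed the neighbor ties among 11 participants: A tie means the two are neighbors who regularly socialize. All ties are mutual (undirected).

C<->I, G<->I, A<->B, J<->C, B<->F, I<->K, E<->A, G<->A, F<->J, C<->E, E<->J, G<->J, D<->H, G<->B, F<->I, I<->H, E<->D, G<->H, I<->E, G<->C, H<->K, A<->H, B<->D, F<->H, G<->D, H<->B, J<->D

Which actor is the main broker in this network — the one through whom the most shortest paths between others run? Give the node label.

Unnormalized betweenness of each node: A:31/30, B:4/3, C:83/140, D:129/70, E:37/14, F:43/28, G:37/7, H:142/21, I:2459/420, J:127/60, K:0.
H has the largest value, 142/21, making it the main broker — the node through which the most shortest paths run.

H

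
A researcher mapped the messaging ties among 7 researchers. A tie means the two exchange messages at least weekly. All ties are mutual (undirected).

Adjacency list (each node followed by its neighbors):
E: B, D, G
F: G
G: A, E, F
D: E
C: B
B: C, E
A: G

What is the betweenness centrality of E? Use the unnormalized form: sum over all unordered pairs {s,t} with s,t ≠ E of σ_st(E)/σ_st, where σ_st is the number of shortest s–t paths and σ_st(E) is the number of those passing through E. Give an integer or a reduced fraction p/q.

Pairs whose geodesics pass through E — C–D: 1; C–F: 1; C–A: 1; C–G: 1; D–F: 1; D–A: 1; D–B: 1; D–G: 1; F–B: 1; A–B: 1; B–G: 1.
All other pairs contribute 0.
Summing the contributions gives betweenness(E) = 11.

11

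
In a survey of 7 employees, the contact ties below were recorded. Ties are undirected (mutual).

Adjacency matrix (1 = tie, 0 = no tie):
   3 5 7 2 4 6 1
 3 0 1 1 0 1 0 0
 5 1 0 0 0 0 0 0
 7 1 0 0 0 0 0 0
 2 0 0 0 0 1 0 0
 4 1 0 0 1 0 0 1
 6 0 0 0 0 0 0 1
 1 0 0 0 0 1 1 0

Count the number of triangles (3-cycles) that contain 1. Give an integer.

1's neighbors are 4 and 6, but none of them are tied to each other, so no triangle contains 1.

0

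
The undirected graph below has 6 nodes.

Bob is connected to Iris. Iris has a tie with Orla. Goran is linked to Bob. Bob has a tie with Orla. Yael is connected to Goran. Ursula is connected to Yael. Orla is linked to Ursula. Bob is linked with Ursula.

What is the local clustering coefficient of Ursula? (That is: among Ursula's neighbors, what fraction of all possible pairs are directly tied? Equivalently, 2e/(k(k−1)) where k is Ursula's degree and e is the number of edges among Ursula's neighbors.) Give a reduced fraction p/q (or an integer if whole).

1/3

Ursula's neighbors: Bob, Orla, and Yael (k = 3).
Possible neighbor pairs: C(3,2) = 3. Edges among them: Bob–Orla → e = 1.
Clustering(Ursula) = 1/3.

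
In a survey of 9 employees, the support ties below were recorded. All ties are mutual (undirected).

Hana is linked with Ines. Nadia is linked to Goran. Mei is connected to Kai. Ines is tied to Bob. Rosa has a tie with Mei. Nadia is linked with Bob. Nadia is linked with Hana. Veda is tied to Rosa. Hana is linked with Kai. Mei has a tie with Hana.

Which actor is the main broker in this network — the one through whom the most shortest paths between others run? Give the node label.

Unnormalized betweenness of each node: Bob:1, Goran:0, Hana:17, Ines:5/2, Kai:0, Mei:12, Nadia:19/2, Rosa:7, Veda:0.
Hana has the largest value, 17, making it the main broker — the node through which the most shortest paths run.

Hana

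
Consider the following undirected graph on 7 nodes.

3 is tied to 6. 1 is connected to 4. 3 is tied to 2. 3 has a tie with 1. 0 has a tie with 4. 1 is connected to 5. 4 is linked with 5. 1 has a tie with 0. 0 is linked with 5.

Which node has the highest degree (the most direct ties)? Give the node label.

1

Degrees — 0:3, 1:4, 2:1, 3:3, 4:3, 5:3, 6:1.
The maximum is 4, attained only by 1.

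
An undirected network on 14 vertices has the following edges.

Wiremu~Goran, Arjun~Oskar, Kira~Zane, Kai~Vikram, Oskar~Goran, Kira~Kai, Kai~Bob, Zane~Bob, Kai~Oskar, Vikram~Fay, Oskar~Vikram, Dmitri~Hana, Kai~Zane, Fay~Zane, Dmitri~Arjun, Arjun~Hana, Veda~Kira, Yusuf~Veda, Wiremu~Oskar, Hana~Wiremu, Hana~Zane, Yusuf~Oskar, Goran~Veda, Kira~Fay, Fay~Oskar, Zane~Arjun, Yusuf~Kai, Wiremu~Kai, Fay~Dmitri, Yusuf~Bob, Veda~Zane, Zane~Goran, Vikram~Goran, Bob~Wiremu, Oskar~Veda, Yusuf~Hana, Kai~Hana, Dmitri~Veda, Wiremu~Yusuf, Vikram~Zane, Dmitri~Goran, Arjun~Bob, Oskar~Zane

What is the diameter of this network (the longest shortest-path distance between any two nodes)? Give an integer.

Eccentricity of each node (its greatest distance to any other): Arjun:2, Bob:2, Dmitri:2, Fay:2, Goran:2, Hana:2, Kai:2, Kira:2, Oskar:2, Veda:2, Vikram:2, Wiremu:2, Yusuf:2, Zane:2.
The maximum eccentricity is 2, realized for instance by the pair Hana–Veda via Hana – Zane – Veda. So the diameter is 2.

2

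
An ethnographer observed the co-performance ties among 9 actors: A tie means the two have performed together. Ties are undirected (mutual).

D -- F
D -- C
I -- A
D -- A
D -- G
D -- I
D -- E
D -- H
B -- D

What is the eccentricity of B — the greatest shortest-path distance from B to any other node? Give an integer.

2

Distances from B: A:2, C:2, D:1, E:2, F:2, G:2, H:2, I:2.
The largest is 2 (to F, A, C, E, G, H, and I), so the eccentricity of B is 2.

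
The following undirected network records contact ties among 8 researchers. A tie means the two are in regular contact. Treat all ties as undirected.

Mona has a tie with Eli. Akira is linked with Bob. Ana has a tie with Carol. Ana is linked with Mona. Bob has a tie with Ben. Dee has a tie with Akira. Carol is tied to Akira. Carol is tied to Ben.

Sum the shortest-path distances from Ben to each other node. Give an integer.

Distances from Ben: Akira:2, Ana:2, Bob:1, Carol:1, Dee:3, Eli:4, Mona:3.
Sum = 2 + 2 + 1 + 1 + 3 + 4 + 3 = 16.

16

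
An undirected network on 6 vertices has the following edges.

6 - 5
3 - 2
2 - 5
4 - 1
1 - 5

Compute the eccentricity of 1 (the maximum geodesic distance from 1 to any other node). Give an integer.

Distances from 1: 2:2, 3:3, 4:1, 5:1, 6:2.
The largest is 3 (to 3), so the eccentricity of 1 is 3.

3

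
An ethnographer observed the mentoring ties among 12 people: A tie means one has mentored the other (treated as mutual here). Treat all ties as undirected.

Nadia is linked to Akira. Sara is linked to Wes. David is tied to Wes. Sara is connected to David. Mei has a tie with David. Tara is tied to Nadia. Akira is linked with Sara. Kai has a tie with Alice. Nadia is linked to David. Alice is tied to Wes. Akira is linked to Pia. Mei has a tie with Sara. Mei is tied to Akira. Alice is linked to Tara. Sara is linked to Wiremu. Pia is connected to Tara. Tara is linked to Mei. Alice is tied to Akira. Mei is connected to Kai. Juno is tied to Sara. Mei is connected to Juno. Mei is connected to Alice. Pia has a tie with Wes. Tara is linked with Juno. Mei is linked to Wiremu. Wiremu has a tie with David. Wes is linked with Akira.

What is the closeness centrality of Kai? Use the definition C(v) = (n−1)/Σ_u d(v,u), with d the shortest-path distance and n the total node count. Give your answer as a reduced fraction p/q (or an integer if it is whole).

1/2

Distances from Kai: Akira:2, Alice:1, David:2, Juno:2, Mei:1, Nadia:3, Pia:3, Sara:2, Tara:2, Wes:2, Wiremu:2. Sum = 22.
n = 12, so closeness = 11/22 = 1/2.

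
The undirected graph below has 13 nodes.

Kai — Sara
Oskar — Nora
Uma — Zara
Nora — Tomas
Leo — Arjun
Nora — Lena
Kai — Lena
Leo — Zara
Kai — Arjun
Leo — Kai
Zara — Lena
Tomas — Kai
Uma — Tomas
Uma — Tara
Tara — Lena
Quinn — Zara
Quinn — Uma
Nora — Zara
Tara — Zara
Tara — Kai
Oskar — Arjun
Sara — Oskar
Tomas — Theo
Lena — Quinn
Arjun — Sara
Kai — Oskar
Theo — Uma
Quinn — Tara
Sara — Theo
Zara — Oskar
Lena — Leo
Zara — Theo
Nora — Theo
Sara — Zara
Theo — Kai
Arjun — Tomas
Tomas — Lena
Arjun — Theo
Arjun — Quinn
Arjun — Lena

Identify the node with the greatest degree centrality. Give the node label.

Degrees — Arjun:8, Kai:8, Lena:8, Leo:4, Nora:5, Oskar:5, Quinn:5, Sara:5, Tara:5, Theo:7, Tomas:6, Uma:5, Zara:9.
The maximum is 9, attained only by Zara.

Zara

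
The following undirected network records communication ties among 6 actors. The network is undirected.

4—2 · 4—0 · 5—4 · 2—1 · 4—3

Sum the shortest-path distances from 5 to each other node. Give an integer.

Distances from 5: 0:2, 1:3, 2:2, 3:2, 4:1.
Sum = 2 + 3 + 2 + 2 + 1 = 10.

10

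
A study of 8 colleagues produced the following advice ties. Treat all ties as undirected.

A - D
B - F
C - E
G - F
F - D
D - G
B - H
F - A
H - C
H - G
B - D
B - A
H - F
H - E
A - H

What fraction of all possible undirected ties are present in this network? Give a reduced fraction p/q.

There are 15 edges and 8 nodes, so the maximum possible is C(8,2) = 28.
Density = 15/28.

15/28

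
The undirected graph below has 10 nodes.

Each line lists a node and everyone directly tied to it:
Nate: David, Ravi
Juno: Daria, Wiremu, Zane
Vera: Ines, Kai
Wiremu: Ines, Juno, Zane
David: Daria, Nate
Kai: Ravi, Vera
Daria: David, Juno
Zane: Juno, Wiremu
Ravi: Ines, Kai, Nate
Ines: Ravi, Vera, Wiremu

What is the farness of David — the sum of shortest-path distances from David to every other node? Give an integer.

Distances from David: Daria:1, Ines:3, Juno:2, Kai:3, Nate:1, Ravi:2, Vera:4, Wiremu:3, Zane:3.
Sum = 1 + 3 + 2 + 3 + 1 + 2 + 4 + 3 + 3 = 22.

22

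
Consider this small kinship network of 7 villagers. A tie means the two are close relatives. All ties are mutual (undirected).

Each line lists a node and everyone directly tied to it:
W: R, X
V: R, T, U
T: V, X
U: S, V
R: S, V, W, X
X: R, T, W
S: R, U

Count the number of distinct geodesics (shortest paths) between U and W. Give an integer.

The shortest distance is 3. The length-3 paths are: U–S–R–W; U–V–R–W.
That gives 2 distinct shortest paths.

2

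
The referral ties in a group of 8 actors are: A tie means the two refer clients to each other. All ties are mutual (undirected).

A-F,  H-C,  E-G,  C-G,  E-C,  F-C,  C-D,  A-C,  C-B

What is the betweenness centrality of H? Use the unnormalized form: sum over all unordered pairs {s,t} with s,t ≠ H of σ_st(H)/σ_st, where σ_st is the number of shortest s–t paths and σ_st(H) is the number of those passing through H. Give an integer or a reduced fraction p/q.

No shortest path between any pair of other nodes passes through H.
Summing the contributions gives betweenness(H) = 0.

0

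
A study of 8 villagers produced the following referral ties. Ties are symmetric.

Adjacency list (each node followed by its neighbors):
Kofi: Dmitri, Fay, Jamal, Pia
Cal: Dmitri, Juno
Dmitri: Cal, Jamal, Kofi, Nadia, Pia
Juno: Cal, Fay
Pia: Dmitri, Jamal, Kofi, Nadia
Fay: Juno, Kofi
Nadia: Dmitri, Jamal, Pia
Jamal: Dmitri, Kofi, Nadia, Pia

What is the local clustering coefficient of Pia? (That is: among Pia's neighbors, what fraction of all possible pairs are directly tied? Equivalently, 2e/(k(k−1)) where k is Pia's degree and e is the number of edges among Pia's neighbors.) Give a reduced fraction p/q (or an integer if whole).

Pia's neighbors: Dmitri, Jamal, Kofi, and Nadia (k = 4).
Possible neighbor pairs: C(4,2) = 6. Edges among them: Dmitri–Jamal, Dmitri–Kofi, Dmitri–Nadia, Jamal–Kofi, Jamal–Nadia → e = 5.
Clustering(Pia) = 5/6.

5/6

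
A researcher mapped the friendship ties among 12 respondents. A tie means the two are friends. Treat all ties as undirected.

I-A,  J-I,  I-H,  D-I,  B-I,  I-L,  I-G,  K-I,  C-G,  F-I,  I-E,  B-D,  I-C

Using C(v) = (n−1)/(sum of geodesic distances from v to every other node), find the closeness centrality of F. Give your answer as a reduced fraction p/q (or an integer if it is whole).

Distances from F: A:2, B:2, C:2, D:2, E:2, G:2, H:2, I:1, J:2, K:2, L:2. Sum = 21.
n = 12, so closeness = 11/21.

11/21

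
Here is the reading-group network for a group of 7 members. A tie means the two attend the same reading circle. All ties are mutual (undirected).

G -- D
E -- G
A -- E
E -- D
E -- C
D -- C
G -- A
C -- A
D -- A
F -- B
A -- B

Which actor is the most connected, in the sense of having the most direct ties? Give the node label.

A

Degrees — A:5, B:2, C:3, D:4, E:4, F:1, G:3.
The maximum is 5, attained only by A.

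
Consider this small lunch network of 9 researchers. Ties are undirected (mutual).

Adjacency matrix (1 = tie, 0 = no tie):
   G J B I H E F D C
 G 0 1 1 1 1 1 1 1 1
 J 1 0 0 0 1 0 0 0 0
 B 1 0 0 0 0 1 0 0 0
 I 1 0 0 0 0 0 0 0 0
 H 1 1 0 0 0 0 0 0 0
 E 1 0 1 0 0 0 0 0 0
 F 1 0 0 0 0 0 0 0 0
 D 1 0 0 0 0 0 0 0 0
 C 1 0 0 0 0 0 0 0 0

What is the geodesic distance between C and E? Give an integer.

2

One shortest route is C – G – E, which uses 2 edges, and C and E are not directly tied, so nothing shorter exists. So d(C,E) = 2.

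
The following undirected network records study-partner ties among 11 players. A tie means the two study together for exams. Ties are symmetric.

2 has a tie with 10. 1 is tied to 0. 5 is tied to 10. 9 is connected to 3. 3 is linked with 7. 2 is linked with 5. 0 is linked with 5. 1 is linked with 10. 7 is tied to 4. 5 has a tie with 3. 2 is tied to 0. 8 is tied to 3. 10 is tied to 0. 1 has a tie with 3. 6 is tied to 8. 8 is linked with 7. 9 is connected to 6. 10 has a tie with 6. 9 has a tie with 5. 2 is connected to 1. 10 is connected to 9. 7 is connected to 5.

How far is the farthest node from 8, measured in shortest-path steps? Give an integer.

Distances from 8: 0:3, 1:2, 2:3, 3:1, 4:2, 5:2, 6:1, 7:1, 9:2, 10:2.
The largest is 3 (to 2 and 0), so the eccentricity of 8 is 3.

3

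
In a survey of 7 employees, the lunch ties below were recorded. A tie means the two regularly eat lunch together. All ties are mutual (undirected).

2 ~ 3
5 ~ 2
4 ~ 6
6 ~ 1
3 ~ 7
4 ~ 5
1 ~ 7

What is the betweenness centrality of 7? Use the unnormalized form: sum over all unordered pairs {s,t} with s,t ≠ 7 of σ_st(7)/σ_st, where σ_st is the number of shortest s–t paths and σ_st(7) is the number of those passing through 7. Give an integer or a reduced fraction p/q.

3

Pairs whose geodesics pass through 7 — 1–2: 1; 1–3: 1; 6–3: 1.
All other pairs contribute 0.
Summing the contributions gives betweenness(7) = 3.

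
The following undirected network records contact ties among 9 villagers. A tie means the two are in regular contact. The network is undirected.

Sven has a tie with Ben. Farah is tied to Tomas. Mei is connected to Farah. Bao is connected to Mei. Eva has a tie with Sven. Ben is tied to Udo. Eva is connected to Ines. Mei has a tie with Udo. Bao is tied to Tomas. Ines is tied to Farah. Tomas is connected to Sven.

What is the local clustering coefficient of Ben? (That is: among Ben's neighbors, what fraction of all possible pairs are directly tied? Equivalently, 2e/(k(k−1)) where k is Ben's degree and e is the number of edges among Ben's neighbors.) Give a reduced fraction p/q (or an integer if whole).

0

Ben's neighbors: Sven and Udo (k = 2).
Possible neighbor pairs: C(2,2) = 1. Edges among them: none → e = 0.
Clustering(Ben) = 0/1.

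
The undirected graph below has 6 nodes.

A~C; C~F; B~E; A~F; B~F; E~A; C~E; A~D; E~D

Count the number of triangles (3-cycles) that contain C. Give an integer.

C's neighbors: A, E, and F.
Neighbor pairs that are themselves tied: C–A–E; C–A–F. Each forms one triangle with C, for 2 in total.

2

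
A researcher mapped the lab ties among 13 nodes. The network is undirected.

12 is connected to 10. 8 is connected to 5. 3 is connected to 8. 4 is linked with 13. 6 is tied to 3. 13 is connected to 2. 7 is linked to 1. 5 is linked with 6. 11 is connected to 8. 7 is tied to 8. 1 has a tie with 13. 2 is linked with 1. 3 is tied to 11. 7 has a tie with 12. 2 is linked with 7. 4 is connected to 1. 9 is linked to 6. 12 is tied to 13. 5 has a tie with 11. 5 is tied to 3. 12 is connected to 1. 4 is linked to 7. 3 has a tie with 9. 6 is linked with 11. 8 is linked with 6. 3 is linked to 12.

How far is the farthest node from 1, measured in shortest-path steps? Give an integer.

3

Distances from 1: 2:1, 3:2, 4:1, 5:3, 6:3, 7:1, 8:2, 9:3, 10:2, 11:3, 12:1, 13:1.
The largest is 3 (to 9, 5, 11, and 6), so the eccentricity of 1 is 3.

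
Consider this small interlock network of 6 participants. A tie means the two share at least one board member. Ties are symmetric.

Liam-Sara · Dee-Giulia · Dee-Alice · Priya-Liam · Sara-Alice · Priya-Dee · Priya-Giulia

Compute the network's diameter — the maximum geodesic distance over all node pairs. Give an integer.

Eccentricity of each node (its greatest distance to any other): Alice:2, Dee:2, Giulia:3, Liam:2, Priya:2, Sara:3.
The maximum eccentricity is 3, realized for instance by the pair Giulia–Sara via Giulia – Dee – Alice – Sara. So the diameter is 3.

3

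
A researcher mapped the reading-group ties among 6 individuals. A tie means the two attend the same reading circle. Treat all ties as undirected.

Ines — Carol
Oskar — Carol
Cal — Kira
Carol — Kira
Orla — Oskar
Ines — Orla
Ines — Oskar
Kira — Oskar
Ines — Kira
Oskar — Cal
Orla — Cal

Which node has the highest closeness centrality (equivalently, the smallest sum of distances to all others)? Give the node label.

Oskar

Farness (sum of distances to all others) for each node — Cal:7, Carol:7, Ines:6, Kira:6, Orla:7, Oskar:5.
The smallest farness is 5, for Oskar, so Oskar has the highest closeness.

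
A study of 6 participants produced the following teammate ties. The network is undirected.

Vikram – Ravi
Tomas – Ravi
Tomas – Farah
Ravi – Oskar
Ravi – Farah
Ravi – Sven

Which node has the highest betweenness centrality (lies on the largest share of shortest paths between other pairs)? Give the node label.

Unnormalized betweenness of each node: Farah:0, Oskar:0, Ravi:9, Sven:0, Tomas:0, Vikram:0.
Ravi has the largest value, 9, making it the main broker — the node through which the most shortest paths run.

Ravi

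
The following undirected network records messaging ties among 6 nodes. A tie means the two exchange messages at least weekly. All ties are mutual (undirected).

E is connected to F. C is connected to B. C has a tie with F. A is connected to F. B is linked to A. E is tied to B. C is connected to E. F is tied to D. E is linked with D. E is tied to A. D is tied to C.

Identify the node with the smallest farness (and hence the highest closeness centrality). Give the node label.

E

Farness (sum of distances to all others) for each node — A:7, B:7, C:6, D:7, E:5, F:6.
The smallest farness is 5, for E, so E has the highest closeness.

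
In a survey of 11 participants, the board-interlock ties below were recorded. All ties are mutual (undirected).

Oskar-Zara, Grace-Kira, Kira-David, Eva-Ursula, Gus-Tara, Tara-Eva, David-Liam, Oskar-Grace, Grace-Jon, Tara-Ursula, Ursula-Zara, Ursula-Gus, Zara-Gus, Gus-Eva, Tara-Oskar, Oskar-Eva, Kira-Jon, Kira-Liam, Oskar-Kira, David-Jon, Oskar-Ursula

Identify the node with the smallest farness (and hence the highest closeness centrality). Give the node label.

Oskar

Farness (sum of distances to all others) for each node — David:23, Eva:19, Grace:18, Gus:24, Jon:23, Kira:16, Liam:24, Oskar:14, Tara:19, Ursula:18, Zara:20.
The smallest farness is 14, for Oskar, so Oskar has the highest closeness.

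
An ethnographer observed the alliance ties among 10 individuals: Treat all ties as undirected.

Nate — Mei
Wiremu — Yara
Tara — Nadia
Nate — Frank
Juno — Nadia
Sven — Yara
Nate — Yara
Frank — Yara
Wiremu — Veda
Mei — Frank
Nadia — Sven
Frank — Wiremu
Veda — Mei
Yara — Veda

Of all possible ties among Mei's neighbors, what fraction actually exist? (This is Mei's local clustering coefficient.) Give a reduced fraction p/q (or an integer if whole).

1/3

Mei's neighbors: Frank, Nate, and Veda (k = 3).
Possible neighbor pairs: C(3,2) = 3. Edges among them: Frank–Nate → e = 1.
Clustering(Mei) = 1/3.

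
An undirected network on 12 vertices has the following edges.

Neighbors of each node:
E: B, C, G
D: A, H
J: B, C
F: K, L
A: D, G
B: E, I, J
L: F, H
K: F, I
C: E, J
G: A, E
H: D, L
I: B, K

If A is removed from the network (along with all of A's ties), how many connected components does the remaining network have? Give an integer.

A's neighbors (D and G) remain reachable from one another through other ties, so the rest of the network stays in one piece.

1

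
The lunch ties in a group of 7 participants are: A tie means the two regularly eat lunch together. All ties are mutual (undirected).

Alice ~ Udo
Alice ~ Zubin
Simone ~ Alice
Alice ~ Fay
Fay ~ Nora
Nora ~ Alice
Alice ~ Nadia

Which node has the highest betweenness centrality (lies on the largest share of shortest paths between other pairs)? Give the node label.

Alice

Unnormalized betweenness of each node: Alice:14, Fay:0, Nadia:0, Nora:0, Simone:0, Udo:0, Zubin:0.
Alice has the largest value, 14, making it the main broker — the node through which the most shortest paths run.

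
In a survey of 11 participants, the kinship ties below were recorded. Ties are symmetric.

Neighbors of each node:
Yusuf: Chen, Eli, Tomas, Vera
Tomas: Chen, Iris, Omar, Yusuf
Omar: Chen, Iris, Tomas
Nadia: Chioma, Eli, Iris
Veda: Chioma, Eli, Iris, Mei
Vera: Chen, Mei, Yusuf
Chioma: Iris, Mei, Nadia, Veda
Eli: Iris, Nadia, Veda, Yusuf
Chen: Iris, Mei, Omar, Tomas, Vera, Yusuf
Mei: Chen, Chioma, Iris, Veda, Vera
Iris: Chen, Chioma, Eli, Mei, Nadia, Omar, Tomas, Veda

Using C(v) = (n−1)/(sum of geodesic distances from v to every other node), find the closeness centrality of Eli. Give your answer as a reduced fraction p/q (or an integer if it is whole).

5/8

Distances from Eli: Chen:2, Chioma:2, Iris:1, Mei:2, Nadia:1, Omar:2, Tomas:2, Veda:1, Vera:2, Yusuf:1. Sum = 16.
n = 11, so closeness = 10/16 = 5/8.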